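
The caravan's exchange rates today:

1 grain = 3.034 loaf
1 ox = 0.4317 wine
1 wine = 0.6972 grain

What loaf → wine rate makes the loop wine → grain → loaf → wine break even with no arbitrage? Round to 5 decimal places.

0.47275

Known legs of the cycle: 0.6972 × 3.034 = 2.1153048
For no arbitrage the full-cycle product must be 1, so the missing rate is 1 / 2.1153048 ≈ 0.4727451.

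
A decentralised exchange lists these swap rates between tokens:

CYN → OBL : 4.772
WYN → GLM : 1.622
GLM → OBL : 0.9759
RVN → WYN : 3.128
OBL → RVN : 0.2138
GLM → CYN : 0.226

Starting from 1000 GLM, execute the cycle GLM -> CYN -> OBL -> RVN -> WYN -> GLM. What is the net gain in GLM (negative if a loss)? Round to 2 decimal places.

169.86

1000 GLM × 0.226 = 226 CYN
226 CYN × 4.772 = 1078.472 OBL
1078.472 OBL × 0.2138 = 230.5773136 RVN
230.5773136 RVN × 3.128 = 721.2458369408 WYN
721.2458369408 WYN × 1.622 = 1169.8607475179776 GLM
Net change: 1169.8607475179776 − 1000 = 169.8607475179776 GLM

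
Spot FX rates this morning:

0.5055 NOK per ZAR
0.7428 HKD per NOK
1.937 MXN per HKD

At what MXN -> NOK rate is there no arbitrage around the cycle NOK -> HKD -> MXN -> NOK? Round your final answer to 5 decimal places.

0.69502

Known legs of the cycle: 0.7428 × 1.937 = 1.4388036
For no arbitrage the full-cycle product must be 1, so the missing rate is 1 / 1.4388036 ≈ 0.6950219.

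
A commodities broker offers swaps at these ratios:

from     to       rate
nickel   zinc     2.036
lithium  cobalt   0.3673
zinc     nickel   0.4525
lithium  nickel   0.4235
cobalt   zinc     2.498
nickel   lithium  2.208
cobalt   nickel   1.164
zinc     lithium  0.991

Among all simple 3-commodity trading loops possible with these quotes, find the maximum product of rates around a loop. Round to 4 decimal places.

cobalt→nickel→lithium→cobalt: 1.164 × 2.208 × 0.3673 = 0.94400
cobalt→zinc→lithium→cobalt: 2.498 × 0.991 × 0.3673 = 0.90926
zinc→lithium→nickel→zinc: 0.991 × 0.4235 × 2.036 = 0.85449
Maximum is cobalt→nickel→lithium→cobalt at 0.9440; no arbitrage — every cycle loses value.

0.9440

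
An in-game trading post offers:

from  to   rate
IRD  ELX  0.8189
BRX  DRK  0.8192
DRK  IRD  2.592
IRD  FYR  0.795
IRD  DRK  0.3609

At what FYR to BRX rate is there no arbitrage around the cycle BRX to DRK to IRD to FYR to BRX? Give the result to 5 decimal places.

Known legs of the cycle: 0.8192 × 2.592 × 0.795 = 1.688076288
For no arbitrage the full-cycle product must be 1, so the missing rate is 1 / 1.688076288 ≈ 0.5923903.

0.59239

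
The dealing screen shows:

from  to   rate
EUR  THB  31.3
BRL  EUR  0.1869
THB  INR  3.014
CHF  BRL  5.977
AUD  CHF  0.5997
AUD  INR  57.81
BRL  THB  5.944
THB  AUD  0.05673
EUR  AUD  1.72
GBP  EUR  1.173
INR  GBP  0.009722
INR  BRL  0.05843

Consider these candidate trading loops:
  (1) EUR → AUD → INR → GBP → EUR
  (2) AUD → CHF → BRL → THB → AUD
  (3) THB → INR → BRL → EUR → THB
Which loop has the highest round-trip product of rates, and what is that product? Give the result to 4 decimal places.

1.2087

(1) 1.72 × 57.81 × 0.009722 × 1.173 = 1.13393
(2) 0.5997 × 5.977 × 5.944 × 0.05673 = 1.20867
(3) 3.014 × 0.05843 × 0.1869 × 31.3 = 1.03023
Highest is cycle (2) at 1.2087 (>1, arbitrage).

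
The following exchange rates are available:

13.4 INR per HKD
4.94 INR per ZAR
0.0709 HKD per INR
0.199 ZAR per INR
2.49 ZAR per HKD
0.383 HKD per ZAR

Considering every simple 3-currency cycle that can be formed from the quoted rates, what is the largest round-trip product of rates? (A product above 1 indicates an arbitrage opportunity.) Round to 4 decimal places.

ZAR→HKD→INR→ZAR: 0.383 × 13.4 × 0.199 = 1.02131
ZAR→INR→HKD→ZAR: 4.94 × 0.0709 × 2.49 = 0.87211
Maximum is ZAR→HKD→INR→ZAR at 1.0213; arbitrage exists.

1.0213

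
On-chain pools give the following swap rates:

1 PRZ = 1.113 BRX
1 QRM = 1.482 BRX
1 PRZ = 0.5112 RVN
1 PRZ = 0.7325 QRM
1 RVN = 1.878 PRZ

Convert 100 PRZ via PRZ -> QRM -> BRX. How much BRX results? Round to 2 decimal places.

108.56

100 PRZ × 0.7325 = 73.25 QRM
73.25 QRM × 1.482 = 108.5565 BRX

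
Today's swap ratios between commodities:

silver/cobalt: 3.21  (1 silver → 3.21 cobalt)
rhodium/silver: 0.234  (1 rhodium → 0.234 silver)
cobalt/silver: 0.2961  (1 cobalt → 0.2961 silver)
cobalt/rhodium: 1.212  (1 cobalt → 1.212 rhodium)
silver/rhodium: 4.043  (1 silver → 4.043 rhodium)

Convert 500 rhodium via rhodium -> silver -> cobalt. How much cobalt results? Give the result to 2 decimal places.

375.57

500 rhodium × 0.234 = 117 silver
117 silver × 3.21 = 375.57 cobalt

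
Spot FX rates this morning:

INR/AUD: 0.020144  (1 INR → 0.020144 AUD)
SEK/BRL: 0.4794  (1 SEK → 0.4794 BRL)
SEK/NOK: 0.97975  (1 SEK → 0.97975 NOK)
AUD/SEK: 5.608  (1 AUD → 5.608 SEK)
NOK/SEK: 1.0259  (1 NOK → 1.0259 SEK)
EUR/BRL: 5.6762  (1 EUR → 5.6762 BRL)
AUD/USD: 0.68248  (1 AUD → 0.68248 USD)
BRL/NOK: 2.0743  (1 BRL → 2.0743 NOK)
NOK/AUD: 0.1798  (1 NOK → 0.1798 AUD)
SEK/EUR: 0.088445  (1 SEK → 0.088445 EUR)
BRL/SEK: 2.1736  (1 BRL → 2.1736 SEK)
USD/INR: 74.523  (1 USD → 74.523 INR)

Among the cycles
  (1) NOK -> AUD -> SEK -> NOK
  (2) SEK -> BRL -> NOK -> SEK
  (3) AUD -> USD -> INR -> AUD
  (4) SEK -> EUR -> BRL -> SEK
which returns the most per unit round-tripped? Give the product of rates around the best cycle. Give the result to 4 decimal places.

1.0912

(1) 0.1798 × 5.608 × 0.97975 = 0.98790
(2) 0.4794 × 2.0743 × 1.0259 = 1.02017
(3) 0.68248 × 74.523 × 0.020144 = 1.02453
(4) 0.088445 × 5.6762 × 2.1736 = 1.09122
Highest is cycle (4) at 1.0912 (>1, arbitrage).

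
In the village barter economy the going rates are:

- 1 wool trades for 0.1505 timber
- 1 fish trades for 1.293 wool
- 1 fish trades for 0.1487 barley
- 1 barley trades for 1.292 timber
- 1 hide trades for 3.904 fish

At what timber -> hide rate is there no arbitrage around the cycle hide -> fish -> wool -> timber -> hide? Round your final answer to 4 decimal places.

Known legs of the cycle: 3.904 × 1.293 × 0.1505 = 0.759704736
For no arbitrage the full-cycle product must be 1, so the missing rate is 1 / 0.759704736 ≈ 1.316301.

1.3163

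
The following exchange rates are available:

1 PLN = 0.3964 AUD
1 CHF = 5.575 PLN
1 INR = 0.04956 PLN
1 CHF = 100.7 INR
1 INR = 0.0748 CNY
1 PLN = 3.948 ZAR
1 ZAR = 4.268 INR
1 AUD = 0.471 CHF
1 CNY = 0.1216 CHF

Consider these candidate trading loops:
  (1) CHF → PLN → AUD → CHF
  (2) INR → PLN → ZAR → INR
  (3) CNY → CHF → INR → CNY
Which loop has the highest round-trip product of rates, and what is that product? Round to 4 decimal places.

1.0409

(1) 5.575 × 0.3964 × 0.471 = 1.04088
(2) 0.04956 × 3.948 × 4.268 = 0.83509
(3) 0.1216 × 100.7 × 0.0748 = 0.91593
Highest is cycle (1) at 1.0409 (>1, arbitrage).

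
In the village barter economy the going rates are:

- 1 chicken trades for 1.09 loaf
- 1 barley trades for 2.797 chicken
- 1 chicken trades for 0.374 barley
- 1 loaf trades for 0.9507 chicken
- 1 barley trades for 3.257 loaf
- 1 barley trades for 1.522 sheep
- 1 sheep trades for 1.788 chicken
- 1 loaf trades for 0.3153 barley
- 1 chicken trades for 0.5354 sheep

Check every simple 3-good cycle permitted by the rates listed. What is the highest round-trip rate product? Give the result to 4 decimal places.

barley→loaf→chicken→barley: 3.257 × 0.9507 × 0.374 = 1.15806
sheep→chicken→barley→sheep: 1.788 × 0.374 × 1.522 = 1.01778
barley→chicken→loaf→barley: 2.797 × 1.09 × 0.3153 = 0.96126
Maximum is barley→loaf→chicken→barley at 1.1581; arbitrage exists.

1.1581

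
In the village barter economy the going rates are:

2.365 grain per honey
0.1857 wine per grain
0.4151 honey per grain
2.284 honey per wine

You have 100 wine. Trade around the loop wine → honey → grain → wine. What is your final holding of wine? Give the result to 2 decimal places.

100.31

100 wine × 2.284 = 228.4 honey
228.4 honey × 2.365 = 540.166 grain
540.166 grain × 0.1857 = 100.3088262 wine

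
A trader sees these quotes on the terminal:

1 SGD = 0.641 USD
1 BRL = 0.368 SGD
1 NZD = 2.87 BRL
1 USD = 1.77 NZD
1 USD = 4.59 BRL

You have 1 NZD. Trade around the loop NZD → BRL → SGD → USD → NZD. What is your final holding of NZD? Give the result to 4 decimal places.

1.1983

1 NZD × 2.87 = 2.87 BRL
2.87 BRL × 0.368 = 1.05616 SGD
1.05616 SGD × 0.641 = 0.67699856 USD
0.67699856 USD × 1.77 = 1.1982874512 NZD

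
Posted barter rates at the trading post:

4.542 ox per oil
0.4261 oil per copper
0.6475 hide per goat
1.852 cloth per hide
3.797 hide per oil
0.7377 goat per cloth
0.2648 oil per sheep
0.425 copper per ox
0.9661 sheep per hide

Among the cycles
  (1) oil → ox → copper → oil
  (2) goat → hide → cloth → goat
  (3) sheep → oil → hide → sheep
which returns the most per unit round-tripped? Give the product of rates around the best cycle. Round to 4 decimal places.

(1) 4.542 × 0.425 × 0.4261 = 0.82252
(2) 0.6475 × 1.852 × 0.7377 = 0.88463
(3) 0.2648 × 3.797 × 0.9661 = 0.97136
Highest is cycle (3) at 0.9714 (≤1, no arbitrage).

0.9714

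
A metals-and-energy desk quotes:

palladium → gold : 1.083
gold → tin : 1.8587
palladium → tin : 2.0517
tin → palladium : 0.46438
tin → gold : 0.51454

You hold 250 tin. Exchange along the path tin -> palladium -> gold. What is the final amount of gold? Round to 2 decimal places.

125.73

250 tin × 0.46438 = 116.095 palladium
116.095 palladium × 1.083 = 125.730885 gold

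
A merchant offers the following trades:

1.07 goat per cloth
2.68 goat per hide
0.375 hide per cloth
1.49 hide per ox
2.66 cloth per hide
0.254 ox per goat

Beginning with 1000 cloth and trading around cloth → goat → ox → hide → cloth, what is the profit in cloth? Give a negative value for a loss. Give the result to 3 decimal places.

77.173

1000 cloth × 1.07 = 1070 goat
1070 goat × 0.254 = 271.78 ox
271.78 ox × 1.49 = 404.9522 hide
404.9522 hide × 2.66 = 1077.172852 cloth
Net change: 1077.172852 − 1000 = 77.172852 cloth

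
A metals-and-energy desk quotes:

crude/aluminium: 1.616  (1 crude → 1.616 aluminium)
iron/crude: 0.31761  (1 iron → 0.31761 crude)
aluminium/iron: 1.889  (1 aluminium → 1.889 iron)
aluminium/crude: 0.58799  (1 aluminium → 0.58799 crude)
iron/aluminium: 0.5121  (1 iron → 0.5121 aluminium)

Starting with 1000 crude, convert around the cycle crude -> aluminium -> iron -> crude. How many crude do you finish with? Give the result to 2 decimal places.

1000 crude × 1.616 = 1616 aluminium
1616 aluminium × 1.889 = 3052.624 iron
3052.624 iron × 0.31761 = 969.54390864 crude

969.54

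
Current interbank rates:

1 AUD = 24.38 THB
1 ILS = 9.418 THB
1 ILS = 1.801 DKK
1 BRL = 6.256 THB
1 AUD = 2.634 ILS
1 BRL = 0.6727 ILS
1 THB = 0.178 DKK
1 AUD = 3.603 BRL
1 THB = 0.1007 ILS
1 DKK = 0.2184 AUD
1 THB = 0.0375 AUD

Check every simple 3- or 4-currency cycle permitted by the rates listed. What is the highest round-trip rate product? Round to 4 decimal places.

1.0361

ILS→DKK→AUD→ILS: 1.801 × 0.2184 × 2.634 = 1.03605
ILS→DKK→AUD→THB→ILS: 1.801 × 0.2184 × 24.38 × 0.1007 = 0.96567
ILS→THB→DKK→AUD→ILS: 9.418 × 0.178 × 0.2184 × 2.634 = 0.96438
ILS→DKK→AUD→BRL→ILS: 1.801 × 0.2184 × 3.603 × 0.6727 = 0.95335
THB→DKK→AUD→THB: 0.178 × 0.2184 × 24.38 = 0.94778
ILS→THB→AUD→ILS: 9.418 × 0.0375 × 2.634 = 0.93026
BRL→THB→DKK→AUD→BRL: 6.256 × 0.178 × 0.2184 × 3.603 = 0.87626
ILS→THB→AUD→BRL→ILS: 9.418 × 0.0375 × 3.603 × 0.6727 = 0.85600
BRL→THB→AUD→BRL: 6.256 × 0.0375 × 3.603 = 0.84526
Maximum is ILS→DKK→AUD→ILS at 1.0361; arbitrage exists.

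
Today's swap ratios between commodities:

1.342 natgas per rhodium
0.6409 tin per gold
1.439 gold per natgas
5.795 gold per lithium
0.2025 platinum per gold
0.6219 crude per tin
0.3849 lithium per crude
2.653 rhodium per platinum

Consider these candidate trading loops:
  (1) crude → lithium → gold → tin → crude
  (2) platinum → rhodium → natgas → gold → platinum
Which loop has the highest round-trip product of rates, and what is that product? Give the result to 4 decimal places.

1.0375

(1) 0.3849 × 5.795 × 0.6409 × 0.6219 = 0.88902
(2) 2.653 × 1.342 × 1.439 × 0.2025 = 1.03747
Highest is cycle (2) at 1.0375 (>1, arbitrage).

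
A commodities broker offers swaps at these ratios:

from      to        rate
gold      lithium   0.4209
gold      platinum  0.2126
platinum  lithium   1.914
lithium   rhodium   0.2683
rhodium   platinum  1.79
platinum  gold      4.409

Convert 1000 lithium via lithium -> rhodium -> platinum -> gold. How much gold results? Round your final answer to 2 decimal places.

2117.45

1000 lithium × 0.2683 = 268.3 rhodium
268.3 rhodium × 1.79 = 480.257 platinum
480.257 platinum × 4.409 = 2117.453113 gold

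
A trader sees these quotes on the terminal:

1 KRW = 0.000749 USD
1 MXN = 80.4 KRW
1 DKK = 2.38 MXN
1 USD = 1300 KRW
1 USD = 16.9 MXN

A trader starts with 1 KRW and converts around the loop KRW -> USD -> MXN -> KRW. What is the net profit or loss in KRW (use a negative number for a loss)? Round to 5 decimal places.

1 KRW × 0.000749 = 0.000749 USD
0.000749 USD × 16.9 = 0.0126581 MXN
0.0126581 MXN × 80.4 = 1.01771124 KRW
Net change: 1.01771124 − 1 = 0.01771124 KRW

0.01771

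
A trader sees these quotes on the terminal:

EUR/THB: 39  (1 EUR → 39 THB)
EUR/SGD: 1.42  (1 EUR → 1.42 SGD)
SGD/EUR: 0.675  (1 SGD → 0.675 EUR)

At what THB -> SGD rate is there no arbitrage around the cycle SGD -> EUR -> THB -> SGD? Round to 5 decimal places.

0.03799

Known legs of the cycle: 0.675 × 39 = 26.325
For no arbitrage the full-cycle product must be 1, so the missing rate is 1 / 26.325 ≈ 0.0379867.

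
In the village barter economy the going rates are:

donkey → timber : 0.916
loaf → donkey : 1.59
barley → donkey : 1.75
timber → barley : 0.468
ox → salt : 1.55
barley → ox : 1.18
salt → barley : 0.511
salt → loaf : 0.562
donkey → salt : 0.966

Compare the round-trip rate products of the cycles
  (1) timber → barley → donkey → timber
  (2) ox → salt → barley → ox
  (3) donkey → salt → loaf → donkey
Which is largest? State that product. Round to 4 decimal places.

0.9346

(1) 0.468 × 1.75 × 0.916 = 0.75020
(2) 1.55 × 0.511 × 1.18 = 0.93462
(3) 0.966 × 0.562 × 1.59 = 0.86320
Highest is cycle (2) at 0.9346 (≤1, no arbitrage).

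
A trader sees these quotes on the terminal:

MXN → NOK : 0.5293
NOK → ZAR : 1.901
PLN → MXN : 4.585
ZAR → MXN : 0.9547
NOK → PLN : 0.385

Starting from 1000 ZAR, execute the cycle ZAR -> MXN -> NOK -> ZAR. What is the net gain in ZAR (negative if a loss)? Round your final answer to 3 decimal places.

1000 ZAR × 0.9547 = 954.7 MXN
954.7 MXN × 0.5293 = 505.32271 NOK
505.32271 NOK × 1.901 = 960.61847171 ZAR
Net change: 960.61847171 − 1000 = -39.38152829 ZAR

-39.382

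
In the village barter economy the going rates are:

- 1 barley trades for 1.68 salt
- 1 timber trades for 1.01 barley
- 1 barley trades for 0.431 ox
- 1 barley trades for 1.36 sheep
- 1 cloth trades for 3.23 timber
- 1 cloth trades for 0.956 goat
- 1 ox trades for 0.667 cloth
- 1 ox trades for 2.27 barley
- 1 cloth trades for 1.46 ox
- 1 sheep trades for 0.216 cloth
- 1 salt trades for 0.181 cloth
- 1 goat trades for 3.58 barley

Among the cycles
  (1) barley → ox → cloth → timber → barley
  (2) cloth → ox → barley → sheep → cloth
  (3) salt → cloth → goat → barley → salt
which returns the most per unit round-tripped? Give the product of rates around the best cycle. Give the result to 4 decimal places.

1.0407

(1) 0.431 × 0.667 × 3.23 × 1.01 = 0.93784
(2) 1.46 × 2.27 × 1.36 × 0.216 = 0.97358
(3) 0.181 × 0.956 × 3.58 × 1.68 = 1.04071
Highest is cycle (3) at 1.0407 (>1, arbitrage).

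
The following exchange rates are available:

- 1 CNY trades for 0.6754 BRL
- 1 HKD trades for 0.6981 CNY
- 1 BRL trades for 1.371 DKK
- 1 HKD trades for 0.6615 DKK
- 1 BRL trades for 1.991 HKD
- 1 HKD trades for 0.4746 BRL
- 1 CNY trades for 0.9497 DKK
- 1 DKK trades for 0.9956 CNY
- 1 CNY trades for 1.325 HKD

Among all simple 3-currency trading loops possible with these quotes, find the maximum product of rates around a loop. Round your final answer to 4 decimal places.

HKD→CNY→BRL→HKD: 0.6981 × 0.6754 × 1.991 = 0.93875
DKK→CNY→BRL→DKK: 0.9956 × 0.6754 × 1.371 = 0.92190
HKD→DKK→CNY→HKD: 0.6615 × 0.9956 × 1.325 = 0.87263
Maximum is HKD→CNY→BRL→HKD at 0.9388; no arbitrage — every cycle loses value.

0.9388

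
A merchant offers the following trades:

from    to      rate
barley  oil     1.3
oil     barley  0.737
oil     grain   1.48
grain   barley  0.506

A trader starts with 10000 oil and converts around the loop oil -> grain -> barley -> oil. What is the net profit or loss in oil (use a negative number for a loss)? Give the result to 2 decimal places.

-264.56

10000 oil × 1.48 = 14800 grain
14800 grain × 0.506 = 7488.8 barley
7488.8 barley × 1.3 = 9735.44 oil
Net change: 9735.44 − 10000 = -264.56 oil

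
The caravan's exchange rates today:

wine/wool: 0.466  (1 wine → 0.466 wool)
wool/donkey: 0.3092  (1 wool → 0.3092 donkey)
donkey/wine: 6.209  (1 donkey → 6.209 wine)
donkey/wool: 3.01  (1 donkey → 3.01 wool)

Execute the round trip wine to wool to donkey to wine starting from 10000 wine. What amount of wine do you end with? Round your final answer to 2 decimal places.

8946.37

10000 wine × 0.466 = 4660 wool
4660 wool × 0.3092 = 1440.872 donkey
1440.872 donkey × 6.209 = 8946.374248 wine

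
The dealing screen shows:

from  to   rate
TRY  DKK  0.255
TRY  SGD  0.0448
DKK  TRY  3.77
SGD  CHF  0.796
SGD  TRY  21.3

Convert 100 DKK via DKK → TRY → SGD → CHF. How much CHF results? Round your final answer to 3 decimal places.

13.444

100 DKK × 3.77 = 377 TRY
377 TRY × 0.0448 = 16.8896 SGD
16.8896 SGD × 0.796 = 13.4441216 CHF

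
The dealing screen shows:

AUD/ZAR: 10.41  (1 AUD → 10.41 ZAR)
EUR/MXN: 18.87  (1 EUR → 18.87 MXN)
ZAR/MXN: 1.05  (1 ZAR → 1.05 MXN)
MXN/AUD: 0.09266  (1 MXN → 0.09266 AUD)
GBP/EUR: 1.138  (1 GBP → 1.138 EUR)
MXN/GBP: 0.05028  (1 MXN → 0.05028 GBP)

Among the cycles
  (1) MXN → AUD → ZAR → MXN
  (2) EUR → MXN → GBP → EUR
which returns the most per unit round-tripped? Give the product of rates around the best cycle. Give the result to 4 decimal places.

1.0797

(1) 0.09266 × 10.41 × 1.05 = 1.01282
(2) 18.87 × 0.05028 × 1.138 = 1.07972
Highest is cycle (2) at 1.0797 (>1, arbitrage).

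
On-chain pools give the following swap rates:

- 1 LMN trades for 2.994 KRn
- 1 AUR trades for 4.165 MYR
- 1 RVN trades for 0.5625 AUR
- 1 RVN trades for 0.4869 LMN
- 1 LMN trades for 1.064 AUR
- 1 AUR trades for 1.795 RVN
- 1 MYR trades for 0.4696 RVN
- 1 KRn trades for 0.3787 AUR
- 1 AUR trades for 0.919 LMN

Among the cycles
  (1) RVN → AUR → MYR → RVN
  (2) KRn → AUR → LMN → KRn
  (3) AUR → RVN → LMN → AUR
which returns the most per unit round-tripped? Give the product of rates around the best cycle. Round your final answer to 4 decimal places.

(1) 0.5625 × 4.165 × 0.4696 = 1.10018
(2) 0.3787 × 0.919 × 2.994 = 1.04199
(3) 1.795 × 0.4869 × 1.064 = 0.92992
Highest is cycle (1) at 1.1002 (>1, arbitrage).

1.1002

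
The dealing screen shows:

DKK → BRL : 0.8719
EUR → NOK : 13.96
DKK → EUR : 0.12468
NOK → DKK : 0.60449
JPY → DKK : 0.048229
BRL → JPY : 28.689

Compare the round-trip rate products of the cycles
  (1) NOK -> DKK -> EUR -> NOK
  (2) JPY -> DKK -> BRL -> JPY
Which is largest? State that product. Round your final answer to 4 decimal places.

1.2064

(1) 0.60449 × 0.12468 × 13.96 = 1.05213
(2) 0.048229 × 0.8719 × 28.689 = 1.20640
Highest is cycle (2) at 1.2064 (>1, arbitrage).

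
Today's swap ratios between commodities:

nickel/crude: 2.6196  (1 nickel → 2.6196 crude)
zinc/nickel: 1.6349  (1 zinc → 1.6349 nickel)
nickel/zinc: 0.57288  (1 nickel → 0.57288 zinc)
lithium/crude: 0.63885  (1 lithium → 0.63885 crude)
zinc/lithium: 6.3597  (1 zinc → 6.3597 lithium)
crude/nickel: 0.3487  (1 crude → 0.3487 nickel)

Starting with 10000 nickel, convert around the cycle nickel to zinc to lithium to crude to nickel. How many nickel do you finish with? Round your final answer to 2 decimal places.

10000 nickel × 0.57288 = 5728.8 zinc
5728.8 zinc × 6.3597 = 36433.44936 lithium
36433.44936 lithium × 0.63885 = 23275.509123636 crude
23275.509123636 crude × 0.3487 = 8116.1700314118732 nickel

8116.17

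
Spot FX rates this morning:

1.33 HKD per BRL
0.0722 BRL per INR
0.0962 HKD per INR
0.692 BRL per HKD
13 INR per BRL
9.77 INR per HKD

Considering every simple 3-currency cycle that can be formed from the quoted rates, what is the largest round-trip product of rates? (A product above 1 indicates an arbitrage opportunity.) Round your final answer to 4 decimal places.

BRL→HKD→INR→BRL: 1.33 × 9.77 × 0.0722 = 0.93817
BRL→INR→HKD→BRL: 13 × 0.0962 × 0.692 = 0.86542
Maximum is BRL→HKD→INR→BRL at 0.9382; no arbitrage — every cycle loses value.

0.9382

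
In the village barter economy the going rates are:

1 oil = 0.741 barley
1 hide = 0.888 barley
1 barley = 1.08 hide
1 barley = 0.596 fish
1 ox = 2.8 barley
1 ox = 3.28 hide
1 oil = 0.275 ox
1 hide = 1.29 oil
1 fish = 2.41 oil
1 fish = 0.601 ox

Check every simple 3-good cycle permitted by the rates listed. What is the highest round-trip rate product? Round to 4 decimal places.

1.1636

hide→oil→ox→hide: 1.29 × 0.275 × 3.28 = 1.16358
fish→oil→barley→fish: 2.41 × 0.741 × 0.596 = 1.06434
hide→oil→barley→hide: 1.29 × 0.741 × 1.08 = 1.03236
fish→ox→barley→fish: 0.601 × 2.8 × 0.596 = 1.00295
Maximum is hide→oil→ox→hide at 1.1636; arbitrage exists.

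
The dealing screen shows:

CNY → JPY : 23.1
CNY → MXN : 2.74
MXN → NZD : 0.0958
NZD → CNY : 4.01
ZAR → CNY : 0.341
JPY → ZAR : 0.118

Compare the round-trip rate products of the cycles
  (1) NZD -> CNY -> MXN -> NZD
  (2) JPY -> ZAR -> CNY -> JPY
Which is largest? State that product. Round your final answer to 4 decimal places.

(1) 4.01 × 2.74 × 0.0958 = 1.05259
(2) 0.118 × 0.341 × 23.1 = 0.92950
Highest is cycle (1) at 1.0526 (>1, arbitrage).

1.0526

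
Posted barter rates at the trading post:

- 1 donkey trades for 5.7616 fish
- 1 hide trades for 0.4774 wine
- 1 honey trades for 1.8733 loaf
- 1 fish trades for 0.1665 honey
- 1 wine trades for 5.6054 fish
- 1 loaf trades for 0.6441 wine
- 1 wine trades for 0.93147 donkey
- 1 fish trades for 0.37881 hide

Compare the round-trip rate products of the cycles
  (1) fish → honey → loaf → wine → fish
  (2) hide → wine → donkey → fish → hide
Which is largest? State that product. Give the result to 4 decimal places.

1.1261

(1) 0.1665 × 1.8733 × 0.6441 × 5.6054 = 1.12611
(2) 0.4774 × 0.93147 × 5.7616 × 0.37881 = 0.97055
Highest is cycle (1) at 1.1261 (>1, arbitrage).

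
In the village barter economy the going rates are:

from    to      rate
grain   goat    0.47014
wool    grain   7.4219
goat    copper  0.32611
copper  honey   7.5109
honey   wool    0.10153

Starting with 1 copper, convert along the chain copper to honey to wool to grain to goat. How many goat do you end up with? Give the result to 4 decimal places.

1 copper × 7.5109 = 7.5109 honey
7.5109 honey × 0.10153 = 0.762581677 wool
0.762581677 wool × 7.4219 = 5.6598049485263 grain
5.6598049485263 grain × 0.47014 = 2.660900698500154682 goat

2.6609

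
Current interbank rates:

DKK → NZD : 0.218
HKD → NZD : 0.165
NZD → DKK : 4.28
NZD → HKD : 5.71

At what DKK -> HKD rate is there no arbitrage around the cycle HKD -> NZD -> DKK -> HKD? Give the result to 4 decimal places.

1.4160

Known legs of the cycle: 0.165 × 4.28 = 0.7062
For no arbitrage the full-cycle product must be 1, so the missing rate is 1 / 0.7062 ≈ 1.416029.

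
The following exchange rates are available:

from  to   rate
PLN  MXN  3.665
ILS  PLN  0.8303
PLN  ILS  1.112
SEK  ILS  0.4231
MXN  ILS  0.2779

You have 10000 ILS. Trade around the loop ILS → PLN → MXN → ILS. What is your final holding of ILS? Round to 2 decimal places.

8456.63

10000 ILS × 0.8303 = 8303 PLN
8303 PLN × 3.665 = 30430.495 MXN
30430.495 MXN × 0.2779 = 8456.6345605 ILS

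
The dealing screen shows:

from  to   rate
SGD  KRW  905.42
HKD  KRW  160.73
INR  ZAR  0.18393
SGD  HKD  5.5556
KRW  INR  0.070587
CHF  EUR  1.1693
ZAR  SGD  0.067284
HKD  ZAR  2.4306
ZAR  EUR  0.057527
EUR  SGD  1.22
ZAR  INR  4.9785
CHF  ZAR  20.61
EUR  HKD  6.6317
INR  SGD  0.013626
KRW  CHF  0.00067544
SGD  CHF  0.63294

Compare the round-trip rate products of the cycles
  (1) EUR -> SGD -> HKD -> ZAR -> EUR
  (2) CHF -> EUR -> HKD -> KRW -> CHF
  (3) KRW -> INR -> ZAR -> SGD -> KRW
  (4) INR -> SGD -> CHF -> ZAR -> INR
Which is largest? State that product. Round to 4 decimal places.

0.9477

(1) 1.22 × 5.5556 × 2.4306 × 0.057527 = 0.94771
(2) 1.1693 × 6.6317 × 160.73 × 0.00067544 = 0.84185
(3) 0.070587 × 0.18393 × 0.067284 × 905.42 = 0.79093
(4) 0.013626 × 0.63294 × 20.61 × 4.9785 = 0.88493
Highest is cycle (1) at 0.9477 (≤1, no arbitrage).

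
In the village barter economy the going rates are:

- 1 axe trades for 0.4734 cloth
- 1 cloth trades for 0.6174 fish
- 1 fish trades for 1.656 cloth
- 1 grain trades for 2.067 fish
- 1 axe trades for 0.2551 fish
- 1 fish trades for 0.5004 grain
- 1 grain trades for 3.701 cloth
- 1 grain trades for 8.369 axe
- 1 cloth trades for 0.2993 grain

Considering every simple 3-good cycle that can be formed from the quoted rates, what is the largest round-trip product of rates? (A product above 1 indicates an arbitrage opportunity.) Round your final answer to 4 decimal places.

axe→cloth→grain→axe: 0.4734 × 0.2993 × 8.369 = 1.18579
cloth→fish→grain→cloth: 0.6174 × 0.5004 × 3.701 = 1.14341
axe→fish→grain→axe: 0.2551 × 0.5004 × 8.369 = 1.06832
cloth→grain→fish→cloth: 0.2993 × 2.067 × 1.656 = 1.02449
Maximum is axe→cloth→grain→axe at 1.1858; arbitrage exists.

1.1858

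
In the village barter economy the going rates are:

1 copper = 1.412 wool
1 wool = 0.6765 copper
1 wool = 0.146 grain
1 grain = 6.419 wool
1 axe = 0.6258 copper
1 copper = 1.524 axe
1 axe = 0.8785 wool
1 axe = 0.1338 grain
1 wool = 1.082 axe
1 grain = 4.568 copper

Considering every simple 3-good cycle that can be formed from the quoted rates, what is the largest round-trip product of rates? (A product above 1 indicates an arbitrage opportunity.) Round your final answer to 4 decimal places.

0.9561

copper→wool→axe→copper: 1.412 × 1.082 × 0.6258 = 0.95609
copper→wool→grain→copper: 1.412 × 0.146 × 4.568 = 0.94170
copper→axe→grain→copper: 1.524 × 0.1338 × 4.568 = 0.93147
wool→axe→grain→wool: 1.082 × 0.1338 × 6.419 = 0.92929
copper→axe→wool→copper: 1.524 × 0.8785 × 0.6765 = 0.90572
Maximum is copper→wool→axe→copper at 0.9561; no arbitrage — every cycle loses value.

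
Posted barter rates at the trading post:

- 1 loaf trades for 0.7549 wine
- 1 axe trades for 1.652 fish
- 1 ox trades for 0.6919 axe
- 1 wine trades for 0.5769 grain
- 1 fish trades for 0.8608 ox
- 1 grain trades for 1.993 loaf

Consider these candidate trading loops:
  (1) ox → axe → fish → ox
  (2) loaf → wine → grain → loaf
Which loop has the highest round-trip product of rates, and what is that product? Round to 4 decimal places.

0.9839

(1) 0.6919 × 1.652 × 0.8608 = 0.98391
(2) 0.7549 × 0.5769 × 1.993 = 0.86796
Highest is cycle (1) at 0.9839 (≤1, no arbitrage).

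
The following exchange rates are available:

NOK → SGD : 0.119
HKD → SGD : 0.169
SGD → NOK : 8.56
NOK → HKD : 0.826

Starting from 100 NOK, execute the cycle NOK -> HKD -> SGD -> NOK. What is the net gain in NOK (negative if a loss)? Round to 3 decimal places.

19.492

100 NOK × 0.826 = 82.6 HKD
82.6 HKD × 0.169 = 13.9594 SGD
13.9594 SGD × 8.56 = 119.492464 NOK
Net change: 119.492464 − 100 = 19.492464 NOK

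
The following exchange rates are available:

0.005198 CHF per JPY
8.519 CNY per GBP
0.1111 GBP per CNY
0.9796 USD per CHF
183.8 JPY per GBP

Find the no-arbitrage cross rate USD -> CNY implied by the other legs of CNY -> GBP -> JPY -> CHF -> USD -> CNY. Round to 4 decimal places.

9.6173

Known legs of the cycle: 0.1111 × 183.8 × 0.005198 × 0.9796 = 0.103978756088944
For no arbitrage the full-cycle product must be 1, so the missing rate is 1 / 0.103978756088944 ≈ 9.617349.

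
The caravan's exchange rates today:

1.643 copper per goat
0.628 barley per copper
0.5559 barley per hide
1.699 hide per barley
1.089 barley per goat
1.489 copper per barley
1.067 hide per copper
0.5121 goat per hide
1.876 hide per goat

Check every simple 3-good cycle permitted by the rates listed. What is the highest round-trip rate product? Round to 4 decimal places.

goat→barley→hide→goat: 1.089 × 1.699 × 0.5121 = 0.94749
goat→copper→hide→goat: 1.643 × 1.067 × 0.5121 = 0.89775
copper→hide→barley→copper: 1.067 × 0.5559 × 1.489 = 0.88319
Maximum is goat→barley→hide→goat at 0.9475; no arbitrage — every cycle loses value.

0.9475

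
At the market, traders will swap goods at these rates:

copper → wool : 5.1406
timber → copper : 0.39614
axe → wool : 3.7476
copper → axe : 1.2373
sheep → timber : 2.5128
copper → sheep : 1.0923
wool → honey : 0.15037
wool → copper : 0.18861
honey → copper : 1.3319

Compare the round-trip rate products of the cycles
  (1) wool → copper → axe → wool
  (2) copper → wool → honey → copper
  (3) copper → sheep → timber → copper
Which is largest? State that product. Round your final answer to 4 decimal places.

(1) 0.18861 × 1.2373 × 3.7476 = 0.87457
(2) 5.1406 × 0.15037 × 1.3319 = 1.02955
(3) 1.0923 × 2.5128 × 0.39614 = 1.08730
Highest is cycle (3) at 1.0873 (>1, arbitrage).

1.0873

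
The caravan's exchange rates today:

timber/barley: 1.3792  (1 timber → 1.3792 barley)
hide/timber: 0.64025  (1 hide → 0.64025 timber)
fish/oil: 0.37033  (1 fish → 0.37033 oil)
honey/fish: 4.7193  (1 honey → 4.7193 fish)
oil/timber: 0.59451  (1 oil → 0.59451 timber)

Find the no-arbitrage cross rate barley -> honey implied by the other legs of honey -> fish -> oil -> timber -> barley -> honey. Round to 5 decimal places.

Known legs of the cycle: 4.7193 × 0.37033 × 0.59451 × 1.3792 = 1.433022117822898848
For no arbitrage the full-cycle product must be 1, so the missing rate is 1 / 1.433022117822898848 ≈ 0.6978259.

0.69783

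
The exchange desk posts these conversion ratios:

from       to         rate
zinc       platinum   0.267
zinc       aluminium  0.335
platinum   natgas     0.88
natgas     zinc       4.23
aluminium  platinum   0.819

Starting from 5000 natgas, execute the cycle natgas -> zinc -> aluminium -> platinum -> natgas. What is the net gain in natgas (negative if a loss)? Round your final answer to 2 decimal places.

5000 natgas × 4.23 = 21150 zinc
21150 zinc × 0.335 = 7085.25 aluminium
7085.25 aluminium × 0.819 = 5802.81975 platinum
5802.81975 platinum × 0.88 = 5106.48138 natgas
Net change: 5106.48138 − 5000 = 106.48138 natgas

106.48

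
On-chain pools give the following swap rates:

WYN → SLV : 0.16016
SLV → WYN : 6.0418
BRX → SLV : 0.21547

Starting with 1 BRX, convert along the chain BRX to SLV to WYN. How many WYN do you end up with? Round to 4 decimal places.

1.3018

1 BRX × 0.21547 = 0.21547 SLV
0.21547 SLV × 6.0418 = 1.301826646 WYN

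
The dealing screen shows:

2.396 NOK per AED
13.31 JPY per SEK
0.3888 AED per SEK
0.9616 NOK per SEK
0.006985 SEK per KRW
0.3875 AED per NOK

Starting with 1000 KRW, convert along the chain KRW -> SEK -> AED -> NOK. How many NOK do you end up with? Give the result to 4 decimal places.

1000 KRW × 0.006985 = 6.985 SEK
6.985 SEK × 0.3888 = 2.715768 AED
2.715768 AED × 2.396 = 6.506980128 NOK

6.5070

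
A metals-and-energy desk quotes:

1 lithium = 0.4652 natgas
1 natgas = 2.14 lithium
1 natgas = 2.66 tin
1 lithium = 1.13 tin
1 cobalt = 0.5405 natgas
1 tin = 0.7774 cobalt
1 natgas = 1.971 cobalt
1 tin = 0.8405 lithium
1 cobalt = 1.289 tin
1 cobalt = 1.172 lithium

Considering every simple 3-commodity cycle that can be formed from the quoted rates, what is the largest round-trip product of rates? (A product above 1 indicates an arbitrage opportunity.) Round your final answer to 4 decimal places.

1.1177

cobalt→natgas→tin→cobalt: 0.5405 × 2.66 × 0.7774 = 1.11769
cobalt→lithium→natgas→cobalt: 1.172 × 0.4652 × 1.971 = 1.07462
lithium→natgas→tin→lithium: 0.4652 × 2.66 × 0.8405 = 1.04006
cobalt→lithium→tin→cobalt: 1.172 × 1.13 × 0.7774 = 1.02956
Maximum is cobalt→natgas→tin→cobalt at 1.1177; arbitrage exists.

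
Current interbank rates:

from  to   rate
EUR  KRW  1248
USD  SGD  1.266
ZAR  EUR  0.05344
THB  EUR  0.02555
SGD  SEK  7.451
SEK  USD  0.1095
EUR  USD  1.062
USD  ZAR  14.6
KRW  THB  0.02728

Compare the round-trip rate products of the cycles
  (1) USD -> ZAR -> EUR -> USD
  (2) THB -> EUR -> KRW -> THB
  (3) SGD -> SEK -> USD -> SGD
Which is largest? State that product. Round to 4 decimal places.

1.0329

(1) 14.6 × 0.05344 × 1.062 = 0.82860
(2) 0.02555 × 1248 × 0.02728 = 0.86986
(3) 7.451 × 0.1095 × 1.266 = 1.03291
Highest is cycle (3) at 1.0329 (>1, arbitrage).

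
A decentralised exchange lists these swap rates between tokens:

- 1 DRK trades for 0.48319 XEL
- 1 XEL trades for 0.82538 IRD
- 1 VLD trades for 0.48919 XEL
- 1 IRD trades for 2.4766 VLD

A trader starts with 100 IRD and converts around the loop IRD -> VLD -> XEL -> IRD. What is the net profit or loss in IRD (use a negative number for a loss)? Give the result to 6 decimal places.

-0.002906

100 IRD × 2.4766 = 247.66 VLD
247.66 VLD × 0.48919 = 121.1527954 XEL
121.1527954 XEL × 0.82538 = 99.997094267252 IRD
Net change: 99.997094267252 − 100 = -0.002905732748 IRD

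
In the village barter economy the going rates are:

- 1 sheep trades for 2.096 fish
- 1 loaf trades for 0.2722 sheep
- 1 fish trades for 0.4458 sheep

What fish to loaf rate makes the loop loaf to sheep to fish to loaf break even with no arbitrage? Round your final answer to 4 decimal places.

Known legs of the cycle: 0.2722 × 2.096 = 0.5705312
For no arbitrage the full-cycle product must be 1, so the missing rate is 1 / 0.5705312 ≈ 1.752753.

1.7528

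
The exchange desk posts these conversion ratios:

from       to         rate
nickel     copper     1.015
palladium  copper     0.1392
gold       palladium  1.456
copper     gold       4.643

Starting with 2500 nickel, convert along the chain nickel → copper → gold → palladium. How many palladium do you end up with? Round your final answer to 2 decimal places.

2500 nickel × 1.015 = 2537.5 copper
2537.5 copper × 4.643 = 11781.6125 gold
11781.6125 gold × 1.456 = 17154.0278 palladium

17154.03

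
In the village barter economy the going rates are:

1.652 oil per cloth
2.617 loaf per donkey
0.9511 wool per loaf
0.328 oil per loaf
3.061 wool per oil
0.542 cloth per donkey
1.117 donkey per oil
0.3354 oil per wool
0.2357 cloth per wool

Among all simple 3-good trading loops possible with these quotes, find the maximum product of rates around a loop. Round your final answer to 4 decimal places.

1.1919

cloth→oil→wool→cloth: 1.652 × 3.061 × 0.2357 = 1.19188
cloth→oil→donkey→cloth: 1.652 × 1.117 × 0.542 = 1.00014
loaf→oil→donkey→loaf: 0.328 × 1.117 × 2.617 = 0.95881
Maximum is cloth→oil→wool→cloth at 1.1919; arbitrage exists.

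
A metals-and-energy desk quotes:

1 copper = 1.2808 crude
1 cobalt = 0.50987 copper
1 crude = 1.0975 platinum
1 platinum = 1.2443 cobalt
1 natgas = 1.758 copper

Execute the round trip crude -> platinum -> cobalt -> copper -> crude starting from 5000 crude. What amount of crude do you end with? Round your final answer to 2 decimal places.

4459.03

5000 crude × 1.0975 = 5487.5 platinum
5487.5 platinum × 1.2443 = 6828.09625 cobalt
6828.09625 cobalt × 0.50987 = 3481.4414349875 copper
3481.4414349875 copper × 1.2808 = 4459.03018993199 crude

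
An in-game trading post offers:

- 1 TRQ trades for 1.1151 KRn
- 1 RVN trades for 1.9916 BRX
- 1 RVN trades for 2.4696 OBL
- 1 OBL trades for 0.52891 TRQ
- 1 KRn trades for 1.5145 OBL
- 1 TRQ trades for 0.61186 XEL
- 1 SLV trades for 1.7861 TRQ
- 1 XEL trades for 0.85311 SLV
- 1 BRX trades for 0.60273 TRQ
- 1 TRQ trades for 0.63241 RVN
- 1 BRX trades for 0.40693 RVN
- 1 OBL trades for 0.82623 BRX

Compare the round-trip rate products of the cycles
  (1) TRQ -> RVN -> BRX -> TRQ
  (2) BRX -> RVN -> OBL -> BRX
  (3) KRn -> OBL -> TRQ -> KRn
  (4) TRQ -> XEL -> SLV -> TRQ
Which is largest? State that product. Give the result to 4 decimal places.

(1) 0.63241 × 1.9916 × 0.60273 = 0.75914
(2) 0.40693 × 2.4696 × 0.82623 = 0.83032
(3) 1.5145 × 0.52891 × 1.1151 = 0.89323
(4) 0.61186 × 0.85311 × 1.7861 = 0.93232
Highest is cycle (4) at 0.9323 (≤1, no arbitrage).

0.9323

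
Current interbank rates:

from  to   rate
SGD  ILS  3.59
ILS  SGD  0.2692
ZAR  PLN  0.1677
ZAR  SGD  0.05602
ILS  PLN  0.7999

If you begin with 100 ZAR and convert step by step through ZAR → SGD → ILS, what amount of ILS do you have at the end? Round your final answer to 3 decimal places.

100 ZAR × 0.05602 = 5.602 SGD
5.602 SGD × 3.59 = 20.11118 ILS

20.111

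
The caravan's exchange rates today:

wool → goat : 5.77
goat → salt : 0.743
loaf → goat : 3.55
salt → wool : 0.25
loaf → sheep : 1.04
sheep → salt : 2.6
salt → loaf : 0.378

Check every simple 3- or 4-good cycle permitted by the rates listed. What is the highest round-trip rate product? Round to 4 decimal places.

wool→goat→salt→wool: 5.77 × 0.743 × 0.25 = 1.07178
loaf→sheep→salt→loaf: 1.04 × 2.6 × 0.378 = 1.02211
loaf→goat→salt→loaf: 3.55 × 0.743 × 0.378 = 0.99703
Maximum is wool→goat→salt→wool at 1.0718; arbitrage exists.

1.0718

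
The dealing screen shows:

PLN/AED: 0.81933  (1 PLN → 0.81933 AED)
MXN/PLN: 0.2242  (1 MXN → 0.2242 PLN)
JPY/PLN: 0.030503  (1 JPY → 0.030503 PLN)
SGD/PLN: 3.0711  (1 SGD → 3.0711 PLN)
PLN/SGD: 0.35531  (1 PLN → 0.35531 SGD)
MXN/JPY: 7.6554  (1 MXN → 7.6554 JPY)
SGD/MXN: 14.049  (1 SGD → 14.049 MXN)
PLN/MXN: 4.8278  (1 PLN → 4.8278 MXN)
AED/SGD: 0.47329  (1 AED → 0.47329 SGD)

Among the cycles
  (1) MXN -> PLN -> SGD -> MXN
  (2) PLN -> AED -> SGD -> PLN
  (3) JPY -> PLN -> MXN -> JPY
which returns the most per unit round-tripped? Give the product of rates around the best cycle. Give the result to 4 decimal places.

1.1909

(1) 0.2242 × 0.35531 × 14.049 = 1.11915
(2) 0.81933 × 0.47329 × 3.0711 = 1.19091
(3) 0.030503 × 4.8278 × 7.6554 = 1.12735
Highest is cycle (2) at 1.1909 (>1, arbitrage).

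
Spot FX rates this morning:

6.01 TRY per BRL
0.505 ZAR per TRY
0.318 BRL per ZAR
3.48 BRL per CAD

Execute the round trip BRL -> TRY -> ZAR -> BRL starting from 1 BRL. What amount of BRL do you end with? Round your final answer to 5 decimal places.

1 BRL × 6.01 = 6.01 TRY
6.01 TRY × 0.505 = 3.03505 ZAR
3.03505 ZAR × 0.318 = 0.9651459 BRL

0.96515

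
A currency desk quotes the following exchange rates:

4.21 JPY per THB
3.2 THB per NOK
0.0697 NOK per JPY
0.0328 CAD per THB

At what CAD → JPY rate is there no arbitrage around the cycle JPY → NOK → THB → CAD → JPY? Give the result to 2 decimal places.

Known legs of the cycle: 0.0697 × 3.2 × 0.0328 = 0.007315712
For no arbitrage the full-cycle product must be 1, so the missing rate is 1 / 0.007315712 ≈ 136.6921.

136.69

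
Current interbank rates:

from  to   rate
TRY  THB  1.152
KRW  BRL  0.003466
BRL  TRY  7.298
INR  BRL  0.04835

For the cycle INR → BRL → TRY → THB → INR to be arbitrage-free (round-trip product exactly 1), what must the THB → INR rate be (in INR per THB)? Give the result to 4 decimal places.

2.4601

Known legs of the cycle: 0.04835 × 7.298 × 1.152 = 0.4064927616
For no arbitrage the full-cycle product must be 1, so the missing rate is 1 / 0.4064927616 ≈ 2.460068.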